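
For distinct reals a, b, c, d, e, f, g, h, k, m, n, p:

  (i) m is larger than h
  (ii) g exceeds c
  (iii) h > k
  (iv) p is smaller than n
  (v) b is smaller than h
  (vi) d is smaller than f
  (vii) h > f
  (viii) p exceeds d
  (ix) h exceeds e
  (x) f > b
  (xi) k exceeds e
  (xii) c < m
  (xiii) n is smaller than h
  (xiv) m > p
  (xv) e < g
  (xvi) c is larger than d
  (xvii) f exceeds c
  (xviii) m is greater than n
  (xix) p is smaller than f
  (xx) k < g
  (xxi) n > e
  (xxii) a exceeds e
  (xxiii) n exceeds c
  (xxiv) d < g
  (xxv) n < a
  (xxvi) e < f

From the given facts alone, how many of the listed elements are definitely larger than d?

8

The elements the relations force above d are p, c, g, n, f, a, h, m — no chain reaches any other.
That is 8.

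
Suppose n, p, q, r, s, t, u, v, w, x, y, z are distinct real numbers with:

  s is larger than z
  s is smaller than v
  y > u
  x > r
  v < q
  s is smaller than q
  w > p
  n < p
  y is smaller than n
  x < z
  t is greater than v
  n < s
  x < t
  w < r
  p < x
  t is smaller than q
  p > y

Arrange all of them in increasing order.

u < y < n < p < w < r < x < z < s < v < t < q

The consecutive links are each given: u < y; y < n; n < p; p < w; w < r; r < x; x < z; z < s; s < v; v < t; t < q.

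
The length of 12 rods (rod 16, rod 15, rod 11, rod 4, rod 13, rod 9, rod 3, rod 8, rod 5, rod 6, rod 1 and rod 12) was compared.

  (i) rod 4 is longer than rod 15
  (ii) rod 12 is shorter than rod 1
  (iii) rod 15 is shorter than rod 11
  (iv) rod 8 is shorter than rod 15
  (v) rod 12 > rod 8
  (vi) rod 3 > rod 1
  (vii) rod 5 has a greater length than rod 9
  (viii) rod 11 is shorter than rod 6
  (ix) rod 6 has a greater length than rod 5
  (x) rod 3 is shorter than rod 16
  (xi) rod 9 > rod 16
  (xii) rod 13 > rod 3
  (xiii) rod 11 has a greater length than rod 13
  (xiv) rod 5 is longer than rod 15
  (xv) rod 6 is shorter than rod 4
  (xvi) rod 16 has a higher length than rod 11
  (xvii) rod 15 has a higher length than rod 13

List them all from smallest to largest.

rod 8 < rod 12 < rod 1 < rod 3 < rod 13 < rod 15 < rod 11 < rod 16 < rod 9 < rod 5 < rod 6 < rod 4

The consecutive links are each given: rod 8 < rod 12; rod 12 < rod 1; rod 1 < rod 3; rod 3 < rod 13; rod 13 < rod 15; rod 15 < rod 11; rod 11 < rod 16; rod 16 < rod 9; rod 9 < rod 5; rod 5 < rod 6; rod 6 < rod 4.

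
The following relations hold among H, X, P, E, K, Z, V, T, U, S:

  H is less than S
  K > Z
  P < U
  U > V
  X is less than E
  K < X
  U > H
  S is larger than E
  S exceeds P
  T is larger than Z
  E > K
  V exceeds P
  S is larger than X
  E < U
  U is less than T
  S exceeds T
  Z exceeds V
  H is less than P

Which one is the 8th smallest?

Chaining the given pairs: H < P < V < Z < K < X < E < U < T < S.
The 8th smallest is U.

U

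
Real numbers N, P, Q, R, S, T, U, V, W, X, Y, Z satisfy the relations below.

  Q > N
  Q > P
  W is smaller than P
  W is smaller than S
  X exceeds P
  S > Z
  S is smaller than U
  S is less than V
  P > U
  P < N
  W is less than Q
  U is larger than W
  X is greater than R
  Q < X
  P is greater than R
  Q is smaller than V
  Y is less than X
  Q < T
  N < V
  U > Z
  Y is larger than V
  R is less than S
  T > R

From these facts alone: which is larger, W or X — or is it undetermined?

X

W < S and S < U give W < U.
Then U < P extends the chain to P.
With P < N: W < S < U < P < N.
With N < Q: W < S < U < P < N < Q.
With Q < V: W < S < U < P < N < Q < V.
Then V < Y extends the chain to Y.
Then Y < X extends the chain to X.
So X is larger.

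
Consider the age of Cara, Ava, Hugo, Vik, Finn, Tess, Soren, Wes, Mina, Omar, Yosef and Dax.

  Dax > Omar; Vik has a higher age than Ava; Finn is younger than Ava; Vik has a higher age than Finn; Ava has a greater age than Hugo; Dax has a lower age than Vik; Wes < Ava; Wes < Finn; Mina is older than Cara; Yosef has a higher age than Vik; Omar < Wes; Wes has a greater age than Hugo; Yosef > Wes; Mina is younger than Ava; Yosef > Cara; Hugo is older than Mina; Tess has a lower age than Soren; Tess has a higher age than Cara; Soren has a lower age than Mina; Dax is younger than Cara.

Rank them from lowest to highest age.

Omar < Dax < Cara < Tess < Soren < Mina < Hugo < Wes < Finn < Ava < Vik < Yosef

The consecutive links are each given: Omar < Dax; Dax < Cara; Cara < Tess; Tess < Soren; Soren < Mina; Mina < Hugo; Hugo < Wes; Wes < Finn; Finn < Ava; Ava < Vik; Vik < Yosef.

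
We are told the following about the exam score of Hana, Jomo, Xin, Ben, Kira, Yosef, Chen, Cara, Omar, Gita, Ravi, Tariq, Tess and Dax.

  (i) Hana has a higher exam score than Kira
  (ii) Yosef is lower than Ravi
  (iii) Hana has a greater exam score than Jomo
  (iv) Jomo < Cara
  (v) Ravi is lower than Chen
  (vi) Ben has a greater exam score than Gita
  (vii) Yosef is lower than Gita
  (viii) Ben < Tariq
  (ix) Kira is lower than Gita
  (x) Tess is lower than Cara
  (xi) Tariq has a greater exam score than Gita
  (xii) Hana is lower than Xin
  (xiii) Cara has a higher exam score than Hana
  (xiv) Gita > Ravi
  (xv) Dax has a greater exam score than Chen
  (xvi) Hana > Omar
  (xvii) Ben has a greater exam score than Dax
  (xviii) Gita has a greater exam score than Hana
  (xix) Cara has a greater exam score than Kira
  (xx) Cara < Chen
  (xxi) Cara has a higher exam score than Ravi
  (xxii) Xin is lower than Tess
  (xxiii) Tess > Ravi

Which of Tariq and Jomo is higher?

Tariq

The relevant relations are Jomo < Hana; Hana < Xin; Xin < Tess; Tess < Cara; Cara < Chen; Chen < Dax; Dax < Ben; Ben < Tariq.
Together: Jomo < Hana < Xin < Tess < Cara < Chen < Dax < Ben < Tariq.
So Jomo < Tariq; Tariq is the higher of the two.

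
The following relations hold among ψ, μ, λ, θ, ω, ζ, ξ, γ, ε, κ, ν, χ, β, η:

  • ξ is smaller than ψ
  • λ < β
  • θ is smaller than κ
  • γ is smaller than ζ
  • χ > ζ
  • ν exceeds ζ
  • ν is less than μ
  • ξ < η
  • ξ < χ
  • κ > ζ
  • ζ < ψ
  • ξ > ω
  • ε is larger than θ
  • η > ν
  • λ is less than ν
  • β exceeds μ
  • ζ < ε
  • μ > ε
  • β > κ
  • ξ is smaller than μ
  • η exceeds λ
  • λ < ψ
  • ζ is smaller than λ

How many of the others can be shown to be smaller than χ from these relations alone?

Directly below χ: ζ, ξ.
One step further: γ, ω (4 so far).
Nothing else is reachable below χ; 4 in all.

4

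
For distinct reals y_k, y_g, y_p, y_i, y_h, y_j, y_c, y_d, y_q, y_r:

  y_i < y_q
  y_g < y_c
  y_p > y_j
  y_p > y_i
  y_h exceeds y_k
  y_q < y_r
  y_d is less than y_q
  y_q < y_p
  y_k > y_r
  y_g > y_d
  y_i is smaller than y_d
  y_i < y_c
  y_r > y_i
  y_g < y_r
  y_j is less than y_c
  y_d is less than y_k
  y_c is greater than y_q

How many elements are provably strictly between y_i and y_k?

The relations place y_i below y_k. An element lies strictly between them when it is forced above y_i and also forced below y_k.
Above y_i: {y_d, y_q, y_g, y_r, y_p, y_h, y_c}. Below y_k: {y_d, y_q, y_g, y_r}.
Intersection: {y_d, y_q, y_g, y_r} — 4.

4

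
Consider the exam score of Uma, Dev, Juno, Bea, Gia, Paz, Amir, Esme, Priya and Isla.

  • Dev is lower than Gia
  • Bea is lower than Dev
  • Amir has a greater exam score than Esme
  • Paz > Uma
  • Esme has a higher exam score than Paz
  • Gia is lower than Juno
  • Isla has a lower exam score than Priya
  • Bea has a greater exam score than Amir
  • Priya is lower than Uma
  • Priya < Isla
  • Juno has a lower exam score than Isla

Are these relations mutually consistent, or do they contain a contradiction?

inconsistent

We have Isla < Priya stated directly, yet also Priya < Uma < Paz < Esme < Amir < Bea < Dev < Gia < Juno < Isla by chaining the others — so Priya < Isla. Contradiction.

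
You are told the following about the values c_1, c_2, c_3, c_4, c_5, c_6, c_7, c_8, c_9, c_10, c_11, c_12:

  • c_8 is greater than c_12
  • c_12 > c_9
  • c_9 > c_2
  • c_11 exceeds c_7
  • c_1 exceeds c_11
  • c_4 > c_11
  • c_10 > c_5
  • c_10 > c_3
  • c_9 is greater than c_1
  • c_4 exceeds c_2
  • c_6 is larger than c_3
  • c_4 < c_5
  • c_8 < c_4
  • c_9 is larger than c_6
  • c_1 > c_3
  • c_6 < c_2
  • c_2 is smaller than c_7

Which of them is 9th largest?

c_7

Piecing the relations together gives one ordering: c_3 < c_6 < c_2 < c_7 < c_11 < c_1 < c_9 < c_12 < c_8 < c_4 < c_5 < c_10.
The 9th largest is c_7.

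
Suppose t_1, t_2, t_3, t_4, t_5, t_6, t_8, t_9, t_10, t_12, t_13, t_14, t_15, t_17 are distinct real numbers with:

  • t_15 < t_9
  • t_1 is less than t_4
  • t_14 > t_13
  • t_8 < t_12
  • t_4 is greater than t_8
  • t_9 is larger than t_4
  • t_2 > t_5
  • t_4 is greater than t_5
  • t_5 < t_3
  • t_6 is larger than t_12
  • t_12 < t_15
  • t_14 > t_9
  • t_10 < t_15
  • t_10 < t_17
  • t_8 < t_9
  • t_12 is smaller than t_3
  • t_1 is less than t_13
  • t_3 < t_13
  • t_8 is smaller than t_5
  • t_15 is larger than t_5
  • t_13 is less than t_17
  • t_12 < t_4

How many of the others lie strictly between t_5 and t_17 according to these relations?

The relations place t_5 below t_17. An element lies strictly between them when it is forced above t_5 and also forced below t_17.
Above t_5: {t_4, t_15, t_3, t_13, t_9, t_2, t_14}. Below t_17: {t_1, t_10, t_8, t_12, t_3, t_13}.
Intersection: {t_3, t_13} — 2.

2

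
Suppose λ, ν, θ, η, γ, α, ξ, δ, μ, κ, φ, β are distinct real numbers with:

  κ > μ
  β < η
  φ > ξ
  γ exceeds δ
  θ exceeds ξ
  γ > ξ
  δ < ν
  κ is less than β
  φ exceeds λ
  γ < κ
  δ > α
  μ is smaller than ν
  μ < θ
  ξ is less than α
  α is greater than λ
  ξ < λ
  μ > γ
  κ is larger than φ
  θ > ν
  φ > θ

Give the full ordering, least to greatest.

The consecutive links are each given: ξ < λ; λ < α; α < δ; δ < γ; γ < μ; μ < ν; ν < θ; θ < φ; φ < κ; κ < β; β < η.

ξ < λ < α < δ < γ < μ < ν < θ < φ < κ < β < η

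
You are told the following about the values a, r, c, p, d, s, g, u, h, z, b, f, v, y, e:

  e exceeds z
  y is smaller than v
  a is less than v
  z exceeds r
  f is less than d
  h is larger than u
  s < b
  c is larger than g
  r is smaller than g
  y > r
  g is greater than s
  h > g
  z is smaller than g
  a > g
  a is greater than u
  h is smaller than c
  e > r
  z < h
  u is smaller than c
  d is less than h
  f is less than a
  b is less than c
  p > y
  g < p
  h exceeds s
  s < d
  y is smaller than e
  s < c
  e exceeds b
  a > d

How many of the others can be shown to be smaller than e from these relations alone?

5

From e the given relations immediately reach r, z, y, b.
From those, s — 5 in total.
Nothing else is reachable below e; 5 in all.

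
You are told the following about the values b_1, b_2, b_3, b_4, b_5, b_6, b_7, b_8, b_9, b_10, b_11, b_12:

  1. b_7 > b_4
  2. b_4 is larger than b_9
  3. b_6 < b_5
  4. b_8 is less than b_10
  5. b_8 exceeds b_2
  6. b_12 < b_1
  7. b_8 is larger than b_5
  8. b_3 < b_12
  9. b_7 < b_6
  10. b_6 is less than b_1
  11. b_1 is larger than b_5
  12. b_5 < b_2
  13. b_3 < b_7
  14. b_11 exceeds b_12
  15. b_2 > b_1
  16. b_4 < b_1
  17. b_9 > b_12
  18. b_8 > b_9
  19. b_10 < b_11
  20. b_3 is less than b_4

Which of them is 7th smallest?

Piecing the relations together gives one ordering: b_3 < b_12 < b_9 < b_4 < b_7 < b_6 < b_5 < b_1 < b_2 < b_8 < b_10 < b_11.
Counting 7 from the smallest end gives b_5.

b_5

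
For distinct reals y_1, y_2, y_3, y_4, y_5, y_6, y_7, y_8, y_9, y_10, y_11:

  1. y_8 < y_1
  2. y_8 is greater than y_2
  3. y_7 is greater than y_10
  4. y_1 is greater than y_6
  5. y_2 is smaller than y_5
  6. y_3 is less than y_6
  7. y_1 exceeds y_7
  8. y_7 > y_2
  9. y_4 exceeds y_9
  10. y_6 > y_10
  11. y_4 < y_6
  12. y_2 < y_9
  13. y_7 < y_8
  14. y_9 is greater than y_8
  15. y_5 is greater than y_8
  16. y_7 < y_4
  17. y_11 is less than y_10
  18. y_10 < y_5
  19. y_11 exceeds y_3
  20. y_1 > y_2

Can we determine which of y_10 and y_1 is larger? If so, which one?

y_1

y_10 < y_7 and y_7 < y_8 give y_10 < y_8.
Then y_8 < y_9 extends the chain to y_9.
With y_9 < y_4: y_10 < y_7 < y_8 < y_9 < y_4.
Then y_4 < y_6 extends the chain to y_6.
With y_6 < y_1: y_10 < y_7 < y_8 < y_9 < y_4 < y_6 < y_1.
So y_1 is larger.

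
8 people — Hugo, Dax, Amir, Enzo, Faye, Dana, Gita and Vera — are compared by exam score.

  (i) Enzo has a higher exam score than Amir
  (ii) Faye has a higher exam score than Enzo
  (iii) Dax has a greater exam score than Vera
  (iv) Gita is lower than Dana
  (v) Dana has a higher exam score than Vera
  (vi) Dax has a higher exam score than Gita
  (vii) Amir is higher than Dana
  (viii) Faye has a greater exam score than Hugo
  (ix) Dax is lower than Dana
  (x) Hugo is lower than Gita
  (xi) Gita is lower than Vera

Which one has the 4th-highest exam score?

Piecing the relations together gives one ordering: Hugo < Gita < Vera < Dax < Dana < Amir < Enzo < Faye.
The 4th largest is Dana.

Dana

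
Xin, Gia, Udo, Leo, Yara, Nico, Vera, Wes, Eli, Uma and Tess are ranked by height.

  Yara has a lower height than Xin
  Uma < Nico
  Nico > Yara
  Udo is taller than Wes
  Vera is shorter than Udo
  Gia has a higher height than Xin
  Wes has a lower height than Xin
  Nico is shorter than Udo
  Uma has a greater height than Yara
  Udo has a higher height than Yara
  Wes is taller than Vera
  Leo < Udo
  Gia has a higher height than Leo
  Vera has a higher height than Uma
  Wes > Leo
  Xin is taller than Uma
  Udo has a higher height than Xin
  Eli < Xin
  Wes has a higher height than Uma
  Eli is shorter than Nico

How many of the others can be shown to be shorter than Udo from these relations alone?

8

From Udo the given relations immediately reach Yara, Leo, Vera, Wes, Xin, Nico.
From those, Uma, Eli — 8 in total.
Nothing else is reachable below Udo; 8 in all.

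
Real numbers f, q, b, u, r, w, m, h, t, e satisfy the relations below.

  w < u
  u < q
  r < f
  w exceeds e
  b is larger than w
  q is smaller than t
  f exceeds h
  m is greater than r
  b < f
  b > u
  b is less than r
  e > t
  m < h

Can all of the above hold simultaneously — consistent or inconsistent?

Chaining the given relations yields q < t < e < w < u, so q < u. But one relation states u < q. These cannot both hold.

inconsistent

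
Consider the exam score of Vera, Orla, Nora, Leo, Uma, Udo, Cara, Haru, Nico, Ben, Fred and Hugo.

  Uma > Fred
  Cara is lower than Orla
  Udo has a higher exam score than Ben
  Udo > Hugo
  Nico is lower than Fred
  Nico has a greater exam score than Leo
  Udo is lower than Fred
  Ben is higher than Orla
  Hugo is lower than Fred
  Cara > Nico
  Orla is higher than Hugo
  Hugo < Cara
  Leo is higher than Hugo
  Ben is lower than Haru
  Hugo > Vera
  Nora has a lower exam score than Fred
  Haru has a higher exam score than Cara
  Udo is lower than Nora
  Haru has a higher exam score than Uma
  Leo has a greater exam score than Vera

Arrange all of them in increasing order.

The consecutive links are each given: Vera < Hugo; Hugo < Leo; Leo < Nico; Nico < Cara; Cara < Orla; Orla < Ben; Ben < Udo; Udo < Nora; Nora < Fred; Fred < Uma; Uma < Haru.

Vera < Hugo < Leo < Nico < Cara < Orla < Ben < Udo < Nora < Fred < Uma < Haru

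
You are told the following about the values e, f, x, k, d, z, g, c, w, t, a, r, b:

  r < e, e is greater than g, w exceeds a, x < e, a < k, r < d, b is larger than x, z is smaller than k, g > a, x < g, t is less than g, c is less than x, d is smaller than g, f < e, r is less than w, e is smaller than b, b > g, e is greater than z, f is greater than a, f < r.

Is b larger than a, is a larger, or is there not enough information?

b

a < f and f < r give a < r.
With r < d: a < f < r < d.
Then d < g extends the chain to g.
Then g < e extends the chain to e.
Then e < b extends the chain to b.
So b is larger.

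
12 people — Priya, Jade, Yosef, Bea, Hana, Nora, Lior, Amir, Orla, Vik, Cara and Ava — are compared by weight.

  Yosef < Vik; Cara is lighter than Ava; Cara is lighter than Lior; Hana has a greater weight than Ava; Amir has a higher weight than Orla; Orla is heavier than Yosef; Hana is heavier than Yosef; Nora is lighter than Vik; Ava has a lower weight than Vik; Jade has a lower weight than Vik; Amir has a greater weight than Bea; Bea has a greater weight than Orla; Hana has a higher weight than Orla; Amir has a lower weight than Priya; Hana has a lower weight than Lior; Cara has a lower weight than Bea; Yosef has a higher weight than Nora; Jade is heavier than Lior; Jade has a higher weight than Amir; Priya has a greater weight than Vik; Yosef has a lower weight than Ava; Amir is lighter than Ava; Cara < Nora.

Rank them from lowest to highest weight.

The consecutive links are each given: Cara < Nora; Nora < Yosef; Yosef < Orla; Orla < Bea; Bea < Amir; Amir < Ava; Ava < Hana; Hana < Lior; Lior < Jade; Jade < Vik; Vik < Priya.

Cara < Nora < Yosef < Orla < Bea < Amir < Ava < Hana < Lior < Jade < Vik < Priya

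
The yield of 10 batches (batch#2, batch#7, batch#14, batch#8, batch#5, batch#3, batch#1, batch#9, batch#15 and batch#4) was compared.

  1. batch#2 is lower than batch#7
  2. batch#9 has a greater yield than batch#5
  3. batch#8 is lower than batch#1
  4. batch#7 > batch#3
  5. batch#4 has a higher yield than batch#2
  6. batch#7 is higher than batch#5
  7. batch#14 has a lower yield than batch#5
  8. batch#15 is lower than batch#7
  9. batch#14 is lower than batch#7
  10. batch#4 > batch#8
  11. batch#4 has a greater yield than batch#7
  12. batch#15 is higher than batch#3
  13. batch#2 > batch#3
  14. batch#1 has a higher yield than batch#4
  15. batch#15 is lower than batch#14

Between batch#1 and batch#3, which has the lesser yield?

batch#3 < batch#15 < batch#14 < batch#5 < batch#7 < batch#4 < batch#1, by transitivity through batch#15, batch#14, batch#5, batch#7, batch#4.
So batch#3 < batch#1; batch#3 is the lower of the two.

batch#3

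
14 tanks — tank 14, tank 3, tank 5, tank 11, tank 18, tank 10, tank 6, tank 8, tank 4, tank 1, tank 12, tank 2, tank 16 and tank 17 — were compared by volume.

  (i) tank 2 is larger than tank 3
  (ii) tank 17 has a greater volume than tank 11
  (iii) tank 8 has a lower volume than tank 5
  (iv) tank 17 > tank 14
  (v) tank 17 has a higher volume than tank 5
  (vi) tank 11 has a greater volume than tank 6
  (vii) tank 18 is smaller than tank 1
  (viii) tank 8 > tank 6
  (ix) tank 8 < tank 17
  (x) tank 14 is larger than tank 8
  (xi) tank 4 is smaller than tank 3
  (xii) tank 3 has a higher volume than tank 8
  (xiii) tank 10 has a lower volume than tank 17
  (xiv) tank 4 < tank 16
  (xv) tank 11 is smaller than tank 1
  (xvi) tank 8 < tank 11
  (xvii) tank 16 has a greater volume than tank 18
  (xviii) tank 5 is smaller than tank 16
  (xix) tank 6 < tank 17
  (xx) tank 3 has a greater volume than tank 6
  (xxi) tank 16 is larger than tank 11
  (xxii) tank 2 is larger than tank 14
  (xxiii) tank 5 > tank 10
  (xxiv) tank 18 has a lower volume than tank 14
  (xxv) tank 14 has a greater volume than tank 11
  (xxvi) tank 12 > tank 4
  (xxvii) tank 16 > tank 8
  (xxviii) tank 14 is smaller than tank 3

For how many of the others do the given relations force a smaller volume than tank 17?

7

Directly below tank 17: tank 6, tank 8, tank 11, tank 10, tank 14, tank 5.
One step further: tank 18 (7 so far).
No other element is forced below tank 17 by the given relations, so the count is 7.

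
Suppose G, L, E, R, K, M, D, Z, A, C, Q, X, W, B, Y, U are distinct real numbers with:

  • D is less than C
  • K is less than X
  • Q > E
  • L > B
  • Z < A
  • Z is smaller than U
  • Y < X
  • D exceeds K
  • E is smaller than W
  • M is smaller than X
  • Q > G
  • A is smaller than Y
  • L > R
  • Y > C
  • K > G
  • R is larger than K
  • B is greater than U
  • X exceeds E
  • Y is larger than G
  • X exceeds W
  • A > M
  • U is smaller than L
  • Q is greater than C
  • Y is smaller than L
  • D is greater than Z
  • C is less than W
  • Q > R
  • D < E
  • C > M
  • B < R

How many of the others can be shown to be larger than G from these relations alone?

10

From G the given relations immediately reach K, Q, Y.
From those, D, R, X, L — 7 in total.
From those, E, C — 9 in total.
From those, W — 10 in total.
Nothing else is reachable above G; 10 in all.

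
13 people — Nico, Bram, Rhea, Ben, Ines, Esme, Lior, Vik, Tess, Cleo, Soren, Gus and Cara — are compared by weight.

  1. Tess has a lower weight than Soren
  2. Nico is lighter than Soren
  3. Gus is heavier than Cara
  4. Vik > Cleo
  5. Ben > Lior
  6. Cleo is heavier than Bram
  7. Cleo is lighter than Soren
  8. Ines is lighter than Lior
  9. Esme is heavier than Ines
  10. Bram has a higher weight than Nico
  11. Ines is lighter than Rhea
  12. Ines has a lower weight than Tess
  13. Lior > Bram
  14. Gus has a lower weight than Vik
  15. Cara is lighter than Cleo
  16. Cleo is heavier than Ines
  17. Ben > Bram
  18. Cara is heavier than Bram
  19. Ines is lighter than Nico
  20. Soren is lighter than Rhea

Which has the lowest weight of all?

Chaining upward from Ines: directly above it, Nico, Lior, Esme, Cleo, Tess, Rhea; then Bram, Vik, Ben, Soren; then Cara; then Gus.
That covers every other element, and nothing is given below Ines, so Ines is the lowest weight.

Ines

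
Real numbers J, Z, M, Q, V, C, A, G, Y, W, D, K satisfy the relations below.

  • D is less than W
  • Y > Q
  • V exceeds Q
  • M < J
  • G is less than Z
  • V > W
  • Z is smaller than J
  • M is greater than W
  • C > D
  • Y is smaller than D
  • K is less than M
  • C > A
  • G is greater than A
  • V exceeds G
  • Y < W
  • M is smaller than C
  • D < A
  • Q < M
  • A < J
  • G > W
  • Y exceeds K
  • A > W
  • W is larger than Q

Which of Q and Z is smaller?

Chaining the given relations: Q < Y < D < W < A < G < Z.
So Q < Z; Q is the smaller of the two.

Q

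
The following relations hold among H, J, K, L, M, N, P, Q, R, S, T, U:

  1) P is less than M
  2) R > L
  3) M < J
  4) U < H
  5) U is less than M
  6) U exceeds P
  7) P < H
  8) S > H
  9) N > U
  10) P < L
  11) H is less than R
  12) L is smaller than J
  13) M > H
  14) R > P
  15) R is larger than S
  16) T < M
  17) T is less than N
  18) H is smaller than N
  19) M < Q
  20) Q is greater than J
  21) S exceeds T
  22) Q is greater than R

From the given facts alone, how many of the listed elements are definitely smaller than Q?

9

Directly below Q: M, J, R.
One step further: T, P, L, U, H, S (9 so far).
No other element is forced below Q by the given relations, so the count is 9.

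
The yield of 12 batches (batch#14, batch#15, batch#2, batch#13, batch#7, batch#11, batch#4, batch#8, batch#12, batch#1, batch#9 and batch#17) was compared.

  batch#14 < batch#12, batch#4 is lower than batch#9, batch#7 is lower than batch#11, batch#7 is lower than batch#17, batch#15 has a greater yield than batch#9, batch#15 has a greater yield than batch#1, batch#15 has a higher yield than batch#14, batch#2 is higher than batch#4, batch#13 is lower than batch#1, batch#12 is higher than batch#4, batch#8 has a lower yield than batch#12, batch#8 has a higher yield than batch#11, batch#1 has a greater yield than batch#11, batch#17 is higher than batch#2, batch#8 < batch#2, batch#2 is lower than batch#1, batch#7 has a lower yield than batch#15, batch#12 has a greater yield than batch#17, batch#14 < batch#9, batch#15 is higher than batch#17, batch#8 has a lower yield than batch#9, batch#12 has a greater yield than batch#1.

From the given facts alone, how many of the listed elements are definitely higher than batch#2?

4

Directly above batch#2: batch#1, batch#17.
One step further: batch#12, batch#15 (4 so far).
Nothing else is reachable above batch#2; 4 in all.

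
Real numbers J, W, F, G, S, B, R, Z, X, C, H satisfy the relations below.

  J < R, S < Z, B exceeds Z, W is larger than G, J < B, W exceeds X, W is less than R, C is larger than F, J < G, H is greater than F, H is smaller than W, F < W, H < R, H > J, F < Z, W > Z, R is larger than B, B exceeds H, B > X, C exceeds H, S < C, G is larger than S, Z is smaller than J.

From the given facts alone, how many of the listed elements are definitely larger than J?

6

The elements the relations force above J are H, G, W, B, C, R — no chain reaches any other.
That is 6.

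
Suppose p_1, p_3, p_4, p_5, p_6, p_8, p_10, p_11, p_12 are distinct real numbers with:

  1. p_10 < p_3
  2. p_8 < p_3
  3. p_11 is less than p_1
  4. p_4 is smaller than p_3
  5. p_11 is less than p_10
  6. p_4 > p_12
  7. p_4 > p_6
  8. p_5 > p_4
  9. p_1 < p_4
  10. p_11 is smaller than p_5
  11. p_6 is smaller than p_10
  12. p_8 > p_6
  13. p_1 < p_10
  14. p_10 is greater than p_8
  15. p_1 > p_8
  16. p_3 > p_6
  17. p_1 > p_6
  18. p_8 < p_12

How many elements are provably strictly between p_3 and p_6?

5

Chaining upward from p_6 reaches: p_8, p_1, p_12, p_10, p_4, p_5.
Chaining downward from p_3 reaches: p_11, p_8, p_1, p_12, p_10, p_4.
Strictly between p_6 and p_3 are those in both lists: p_8, p_1, p_12, p_10, p_4 — 5 elements.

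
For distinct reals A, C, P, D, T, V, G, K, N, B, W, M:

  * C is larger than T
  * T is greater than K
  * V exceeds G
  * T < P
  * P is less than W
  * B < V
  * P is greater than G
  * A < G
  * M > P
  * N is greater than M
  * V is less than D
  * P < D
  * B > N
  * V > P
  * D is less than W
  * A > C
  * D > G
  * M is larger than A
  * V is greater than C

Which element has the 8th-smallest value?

Piecing the relations together gives one ordering: K < T < C < A < G < P < M < N < B < V < D < W.
Counting 8 from the smallest end gives N.

N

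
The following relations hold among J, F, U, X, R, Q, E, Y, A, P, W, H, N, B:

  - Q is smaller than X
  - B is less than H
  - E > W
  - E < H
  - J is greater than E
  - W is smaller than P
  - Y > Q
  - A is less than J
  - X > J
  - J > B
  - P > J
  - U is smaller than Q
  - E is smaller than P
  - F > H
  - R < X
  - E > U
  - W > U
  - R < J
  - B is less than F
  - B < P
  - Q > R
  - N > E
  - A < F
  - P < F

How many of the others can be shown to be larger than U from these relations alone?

Directly above U: W, Q, E.
One step further: Y, J, P, X, H, N (9 so far).
One step further: F (10 so far).
Nothing else is reachable above U; 10 in all.

10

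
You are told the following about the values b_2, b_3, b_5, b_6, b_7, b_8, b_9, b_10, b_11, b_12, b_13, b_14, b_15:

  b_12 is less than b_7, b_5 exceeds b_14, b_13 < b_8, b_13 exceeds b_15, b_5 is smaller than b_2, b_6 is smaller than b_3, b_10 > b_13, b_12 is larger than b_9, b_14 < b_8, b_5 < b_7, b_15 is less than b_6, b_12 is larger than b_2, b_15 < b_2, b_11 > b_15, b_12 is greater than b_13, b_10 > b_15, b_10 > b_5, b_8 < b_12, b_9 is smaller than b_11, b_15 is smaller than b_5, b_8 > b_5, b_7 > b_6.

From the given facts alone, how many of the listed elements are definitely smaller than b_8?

4

From b_8 the given relations immediately reach b_14, b_5, b_13.
From those, b_15 — 4 in total.
No other element is forced below b_8 by the given relations, so the count is 4.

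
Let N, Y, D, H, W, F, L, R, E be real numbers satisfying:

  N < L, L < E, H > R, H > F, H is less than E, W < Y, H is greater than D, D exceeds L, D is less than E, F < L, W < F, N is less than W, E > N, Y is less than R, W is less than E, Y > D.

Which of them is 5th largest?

D

Chaining the given pairs: N < W < F < L < D < Y < R < H < E.
Counting 5 from the largest end gives D.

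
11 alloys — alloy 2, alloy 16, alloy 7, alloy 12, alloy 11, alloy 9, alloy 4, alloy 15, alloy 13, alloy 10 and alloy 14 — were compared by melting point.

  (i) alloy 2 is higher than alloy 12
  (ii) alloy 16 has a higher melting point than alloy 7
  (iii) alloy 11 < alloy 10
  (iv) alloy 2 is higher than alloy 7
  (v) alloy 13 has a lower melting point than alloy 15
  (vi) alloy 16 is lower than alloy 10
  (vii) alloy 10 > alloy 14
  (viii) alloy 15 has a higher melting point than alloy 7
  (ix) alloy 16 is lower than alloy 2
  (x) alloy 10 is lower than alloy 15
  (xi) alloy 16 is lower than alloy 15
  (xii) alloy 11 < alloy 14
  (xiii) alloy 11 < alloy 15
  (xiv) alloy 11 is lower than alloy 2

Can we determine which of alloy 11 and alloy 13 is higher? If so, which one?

undetermined

Following every chain through alloy 11: above alloy 11 we get alloy 14, alloy 2, alloy 10, alloy 15.
alloy 13 is not reached, and no chain runs the other way from alloy 13 to alloy 11.
So the given relations leave the order of alloy 11 and alloy 13 undetermined.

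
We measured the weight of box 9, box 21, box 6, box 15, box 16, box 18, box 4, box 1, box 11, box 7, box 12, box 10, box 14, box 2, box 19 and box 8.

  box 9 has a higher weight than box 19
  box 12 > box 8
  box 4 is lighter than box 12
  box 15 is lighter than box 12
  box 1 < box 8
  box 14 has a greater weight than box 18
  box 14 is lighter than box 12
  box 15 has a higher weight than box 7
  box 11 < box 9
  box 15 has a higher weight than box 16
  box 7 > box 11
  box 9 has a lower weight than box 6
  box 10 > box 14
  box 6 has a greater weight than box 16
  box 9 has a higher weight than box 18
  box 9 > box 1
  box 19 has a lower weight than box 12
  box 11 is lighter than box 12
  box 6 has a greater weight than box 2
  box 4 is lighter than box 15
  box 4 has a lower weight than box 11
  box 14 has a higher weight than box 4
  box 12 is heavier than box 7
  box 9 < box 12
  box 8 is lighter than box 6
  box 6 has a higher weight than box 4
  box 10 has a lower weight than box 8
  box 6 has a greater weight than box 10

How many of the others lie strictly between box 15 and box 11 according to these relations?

1

Chaining upward from box 11 reaches: box 7, box 9, box 12, box 6.
Chaining downward from box 15 reaches: box 4, box 16, box 7.
Strictly between box 11 and box 15 are those in both lists: box 7 — 1 element.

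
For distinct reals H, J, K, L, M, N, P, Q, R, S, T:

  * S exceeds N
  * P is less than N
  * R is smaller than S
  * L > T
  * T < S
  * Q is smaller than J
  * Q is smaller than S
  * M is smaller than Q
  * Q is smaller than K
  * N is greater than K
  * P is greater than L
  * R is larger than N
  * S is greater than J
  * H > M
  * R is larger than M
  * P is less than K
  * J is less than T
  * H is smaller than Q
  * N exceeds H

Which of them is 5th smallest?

Chaining the given pairs: M < H < Q < J < T < L < P < K < N < R < S.
The 5th smallest is T.

T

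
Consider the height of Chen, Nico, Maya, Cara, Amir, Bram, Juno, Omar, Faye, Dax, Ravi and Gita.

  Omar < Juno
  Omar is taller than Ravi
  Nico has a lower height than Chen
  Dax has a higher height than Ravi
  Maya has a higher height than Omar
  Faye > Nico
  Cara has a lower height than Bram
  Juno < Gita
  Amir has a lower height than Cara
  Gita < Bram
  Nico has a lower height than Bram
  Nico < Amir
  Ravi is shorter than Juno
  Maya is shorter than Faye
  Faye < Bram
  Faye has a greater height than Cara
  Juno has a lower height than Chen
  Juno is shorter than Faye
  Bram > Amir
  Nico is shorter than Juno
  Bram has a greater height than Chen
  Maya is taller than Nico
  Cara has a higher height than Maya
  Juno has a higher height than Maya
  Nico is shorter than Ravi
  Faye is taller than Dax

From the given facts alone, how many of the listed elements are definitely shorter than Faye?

Directly below Faye: Nico, Dax, Maya, Juno, Cara.
One step further: Ravi, Omar, Amir (8 so far).
Nothing else is reachable below Faye; 8 in all.

8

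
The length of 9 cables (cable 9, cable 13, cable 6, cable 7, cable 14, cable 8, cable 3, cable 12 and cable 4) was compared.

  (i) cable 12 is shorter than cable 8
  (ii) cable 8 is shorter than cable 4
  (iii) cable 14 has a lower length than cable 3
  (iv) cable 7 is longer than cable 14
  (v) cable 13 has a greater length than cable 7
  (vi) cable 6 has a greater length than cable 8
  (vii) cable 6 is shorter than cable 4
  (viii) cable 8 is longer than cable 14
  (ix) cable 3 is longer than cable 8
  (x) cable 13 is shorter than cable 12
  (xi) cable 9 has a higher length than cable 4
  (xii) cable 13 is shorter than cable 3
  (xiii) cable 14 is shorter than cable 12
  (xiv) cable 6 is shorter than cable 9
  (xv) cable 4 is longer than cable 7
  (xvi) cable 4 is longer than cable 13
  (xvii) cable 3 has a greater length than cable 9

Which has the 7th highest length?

Piecing the relations together gives one ordering: cable 14 < cable 7 < cable 13 < cable 12 < cable 8 < cable 6 < cable 4 < cable 9 < cable 3.
Counting 7 from the largest end gives cable 13.

cable 13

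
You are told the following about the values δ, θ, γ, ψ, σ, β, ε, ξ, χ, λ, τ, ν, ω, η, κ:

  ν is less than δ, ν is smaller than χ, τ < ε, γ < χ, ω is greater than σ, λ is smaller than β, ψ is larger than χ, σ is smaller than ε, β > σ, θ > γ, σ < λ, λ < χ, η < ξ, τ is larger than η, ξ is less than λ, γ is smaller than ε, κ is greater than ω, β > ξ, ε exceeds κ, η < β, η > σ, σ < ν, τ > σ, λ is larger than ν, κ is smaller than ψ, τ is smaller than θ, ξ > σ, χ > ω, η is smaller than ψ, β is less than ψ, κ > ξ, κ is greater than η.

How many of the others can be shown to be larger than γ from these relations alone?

From γ the given relations immediately reach θ, ε, χ.
From those, ψ — 4 in total.
No other element is forced above γ by the given relations, so the count is 4.

4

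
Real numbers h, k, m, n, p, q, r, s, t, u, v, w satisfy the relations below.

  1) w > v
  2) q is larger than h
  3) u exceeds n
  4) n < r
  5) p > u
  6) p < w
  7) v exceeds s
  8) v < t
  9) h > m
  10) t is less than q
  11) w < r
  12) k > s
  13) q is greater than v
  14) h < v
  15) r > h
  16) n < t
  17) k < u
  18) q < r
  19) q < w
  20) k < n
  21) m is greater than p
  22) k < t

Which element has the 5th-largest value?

Piecing the relations together gives one ordering: s < k < n < u < p < m < h < v < t < q < w < r.
Counting 5 from the largest end gives v.

v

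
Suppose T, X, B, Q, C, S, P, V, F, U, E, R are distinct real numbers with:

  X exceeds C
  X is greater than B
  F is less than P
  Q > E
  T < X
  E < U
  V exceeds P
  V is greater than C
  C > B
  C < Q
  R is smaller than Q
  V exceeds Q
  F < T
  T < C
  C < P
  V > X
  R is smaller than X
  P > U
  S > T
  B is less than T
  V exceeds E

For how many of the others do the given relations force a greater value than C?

4

Directly above C: Q, X, P, V.
Nothing else is reachable above C; 4 in all.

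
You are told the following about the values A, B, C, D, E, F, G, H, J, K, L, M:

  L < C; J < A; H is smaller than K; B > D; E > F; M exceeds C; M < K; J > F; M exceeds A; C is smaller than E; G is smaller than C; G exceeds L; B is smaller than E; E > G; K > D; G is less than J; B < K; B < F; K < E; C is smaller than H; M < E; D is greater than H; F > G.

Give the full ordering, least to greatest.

Each adjacent pair is fixed by a given relation: L < G; G < C; C < H; H < D; D < B; B < F; F < J; J < A; A < M; M < K; K < E. Chaining them end to end gives the full order.

L < G < C < H < D < B < F < J < A < M < K < E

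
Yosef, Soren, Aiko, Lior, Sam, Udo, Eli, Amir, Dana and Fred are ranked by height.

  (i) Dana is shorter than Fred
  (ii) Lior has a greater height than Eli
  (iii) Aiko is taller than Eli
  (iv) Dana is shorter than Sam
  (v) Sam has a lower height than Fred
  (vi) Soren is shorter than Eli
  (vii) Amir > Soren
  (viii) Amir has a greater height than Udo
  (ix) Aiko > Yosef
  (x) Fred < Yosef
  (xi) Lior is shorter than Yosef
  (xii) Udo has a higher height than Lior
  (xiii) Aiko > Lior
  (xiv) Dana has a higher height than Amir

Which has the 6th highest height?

Amir

The consecutive relations fix a unique order: Soren < Eli < Lior < Udo < Amir < Dana < Sam < Fred < Yosef < Aiko.
Counting 6 from the largest end gives Amir.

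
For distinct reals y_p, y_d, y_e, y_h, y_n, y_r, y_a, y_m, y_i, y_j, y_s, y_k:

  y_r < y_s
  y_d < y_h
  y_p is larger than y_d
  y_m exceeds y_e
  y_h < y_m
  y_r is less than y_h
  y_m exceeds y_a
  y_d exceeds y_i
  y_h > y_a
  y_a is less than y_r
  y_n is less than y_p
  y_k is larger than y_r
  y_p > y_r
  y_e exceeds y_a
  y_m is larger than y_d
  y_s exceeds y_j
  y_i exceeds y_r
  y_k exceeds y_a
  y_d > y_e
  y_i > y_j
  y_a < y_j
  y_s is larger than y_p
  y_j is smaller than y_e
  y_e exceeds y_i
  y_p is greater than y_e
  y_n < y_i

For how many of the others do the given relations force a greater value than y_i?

6

Directly above y_i: y_e, y_d.
One step further: y_h, y_m, y_p (5 so far).
One step further: y_s (6 so far).
Nothing else is reachable above y_i; 6 in all.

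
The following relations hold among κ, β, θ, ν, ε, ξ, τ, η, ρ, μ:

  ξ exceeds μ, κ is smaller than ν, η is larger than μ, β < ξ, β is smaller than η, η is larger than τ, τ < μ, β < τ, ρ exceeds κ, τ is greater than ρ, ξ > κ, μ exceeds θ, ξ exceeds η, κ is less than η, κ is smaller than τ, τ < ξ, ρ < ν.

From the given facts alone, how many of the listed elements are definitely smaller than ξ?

The elements the relations force below ξ are κ, θ, β, ρ, τ, μ, η — no chain reaches any other.
That is 7.

7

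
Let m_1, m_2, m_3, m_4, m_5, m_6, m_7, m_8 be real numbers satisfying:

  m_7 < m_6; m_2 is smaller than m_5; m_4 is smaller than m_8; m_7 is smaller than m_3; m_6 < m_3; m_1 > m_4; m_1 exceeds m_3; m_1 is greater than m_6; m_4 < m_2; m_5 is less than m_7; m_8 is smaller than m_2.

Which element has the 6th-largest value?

m_2

Piecing the relations together gives one ordering: m_4 < m_8 < m_2 < m_5 < m_7 < m_6 < m_3 < m_1.
Counting 6 from the largest end gives m_2.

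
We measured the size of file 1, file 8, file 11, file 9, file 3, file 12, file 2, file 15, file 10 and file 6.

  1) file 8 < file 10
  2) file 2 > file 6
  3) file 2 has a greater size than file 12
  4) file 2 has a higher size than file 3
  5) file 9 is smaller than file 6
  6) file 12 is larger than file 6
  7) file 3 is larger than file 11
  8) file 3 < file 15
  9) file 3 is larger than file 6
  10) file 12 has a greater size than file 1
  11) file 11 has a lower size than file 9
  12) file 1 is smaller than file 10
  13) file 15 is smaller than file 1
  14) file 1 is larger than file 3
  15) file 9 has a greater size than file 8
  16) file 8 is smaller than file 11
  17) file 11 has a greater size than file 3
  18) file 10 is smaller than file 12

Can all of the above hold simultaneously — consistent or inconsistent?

inconsistent

Chaining the given relations yields file 11 < file 9 < file 6 < file 3, so file 11 < file 3. But one relation states file 3 < file 11. These cannot both hold.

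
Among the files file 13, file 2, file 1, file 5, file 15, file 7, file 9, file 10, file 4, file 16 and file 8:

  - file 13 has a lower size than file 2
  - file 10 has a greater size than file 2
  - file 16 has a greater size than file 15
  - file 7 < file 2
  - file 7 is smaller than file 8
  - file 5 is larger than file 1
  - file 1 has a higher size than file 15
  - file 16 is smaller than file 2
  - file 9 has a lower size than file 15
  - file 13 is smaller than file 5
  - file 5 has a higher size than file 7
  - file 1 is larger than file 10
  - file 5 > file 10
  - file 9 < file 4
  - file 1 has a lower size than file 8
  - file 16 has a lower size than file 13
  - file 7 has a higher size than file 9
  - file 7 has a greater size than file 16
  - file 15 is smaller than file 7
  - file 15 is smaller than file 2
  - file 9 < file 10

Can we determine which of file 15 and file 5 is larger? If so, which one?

file 15 < file 16 and file 16 < file 13 give file 15 < file 13.
Then file 13 < file 2 extends the chain to file 2.
With file 2 < file 10: file 15 < file 16 < file 13 < file 2 < file 10.
With file 10 < file 1: file 15 < file 16 < file 13 < file 2 < file 10 < file 1.
Then file 1 < file 5 extends the chain to file 5.
So file 5 is larger.

file 5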